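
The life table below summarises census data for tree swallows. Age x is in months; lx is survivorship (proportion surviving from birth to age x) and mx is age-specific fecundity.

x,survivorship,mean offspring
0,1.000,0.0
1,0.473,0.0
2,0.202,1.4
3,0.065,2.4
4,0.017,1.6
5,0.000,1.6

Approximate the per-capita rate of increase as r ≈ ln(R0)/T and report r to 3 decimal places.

R0 = Σ lx·mx = 0 + 0 + 0.2828 + 0.156 + 0.0272 + 0 = 0.466
Σ x·lx·mx = 1.1424; T = 1.1424/0.466 = 2.4515…
r ≈ ln(R0)/T = ln(0.466)/2.4515… = -0.31147… → -0.311

-0.311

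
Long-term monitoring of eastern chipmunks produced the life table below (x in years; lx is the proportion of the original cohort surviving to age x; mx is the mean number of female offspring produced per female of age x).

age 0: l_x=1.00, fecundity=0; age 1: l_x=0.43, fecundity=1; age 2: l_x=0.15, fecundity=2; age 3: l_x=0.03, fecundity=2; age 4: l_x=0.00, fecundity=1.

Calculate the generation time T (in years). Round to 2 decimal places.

lx·mx: 0, 0.43, 0.3, 0.06, 0 → R0 = 0.79
x·lx·mx: 0, 0.43, 0.6, 0.18, 0 → Σ = 1.21
T = 1.21 / 0.79 = 1.531646… → 1.53

1.53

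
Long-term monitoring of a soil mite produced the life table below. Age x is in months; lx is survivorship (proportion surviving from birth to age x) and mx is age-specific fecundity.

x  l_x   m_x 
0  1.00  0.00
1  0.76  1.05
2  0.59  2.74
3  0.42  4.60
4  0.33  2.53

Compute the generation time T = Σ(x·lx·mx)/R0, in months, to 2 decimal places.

2.54

lx·mx: 0, 0.798, 1.6166, 1.932, 0.8349 → R0 = 5.1815
x·lx·mx: 0, 0.798, 3.2332, 5.796, 3.3396 → Σ = 13.1668
T = 13.1668 / 5.1815 = 2.541117… → 2.54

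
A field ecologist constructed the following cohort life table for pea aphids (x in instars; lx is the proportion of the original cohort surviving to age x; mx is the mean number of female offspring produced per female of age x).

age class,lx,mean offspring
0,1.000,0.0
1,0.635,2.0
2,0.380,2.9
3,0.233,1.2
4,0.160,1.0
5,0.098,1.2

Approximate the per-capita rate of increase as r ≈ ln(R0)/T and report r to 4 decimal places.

R0 = Σ lx·mx = 0 + 1.27 + 1.102 + 0.2796 + 0.16 + 0.1176 = 2.9292
Σ x·lx·mx = 5.5408; T = 5.5408/2.9292 = 1.89157…
r ≈ ln(R0)/T = ln(2.9292)/1.89157… = 0.568167… → 0.5682

0.5682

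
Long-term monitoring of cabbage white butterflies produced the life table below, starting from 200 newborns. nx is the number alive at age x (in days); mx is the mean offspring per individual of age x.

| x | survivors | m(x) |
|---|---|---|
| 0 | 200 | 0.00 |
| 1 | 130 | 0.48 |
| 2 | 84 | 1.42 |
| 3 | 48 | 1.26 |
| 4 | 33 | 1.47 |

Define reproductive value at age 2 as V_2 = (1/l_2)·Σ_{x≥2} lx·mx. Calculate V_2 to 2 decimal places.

2.72

lx = nx/n0 = nx/200: 1, 0.65, 0.42, 0.24, 0.165
lx·mx for x ≥ 2: 0.5964, 0.3024, 0.24255 → sum = 1.14135
V_2 = 1.14135 / l_2 = 1.14135 / 0.42 = 2.7175 → 2.72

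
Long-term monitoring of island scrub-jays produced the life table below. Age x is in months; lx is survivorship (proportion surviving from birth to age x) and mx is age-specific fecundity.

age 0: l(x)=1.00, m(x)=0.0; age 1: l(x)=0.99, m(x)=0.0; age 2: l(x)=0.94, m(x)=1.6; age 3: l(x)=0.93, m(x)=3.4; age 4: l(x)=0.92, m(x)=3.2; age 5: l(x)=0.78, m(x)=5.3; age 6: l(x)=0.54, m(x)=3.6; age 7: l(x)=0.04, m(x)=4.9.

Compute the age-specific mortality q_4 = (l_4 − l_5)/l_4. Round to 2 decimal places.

q_4 = (l_4 − l_5) / l_4 = (0.92 − 0.78) / 0.92
     = 0.14 / 0.92 = 0.152174… → 0.15

0.15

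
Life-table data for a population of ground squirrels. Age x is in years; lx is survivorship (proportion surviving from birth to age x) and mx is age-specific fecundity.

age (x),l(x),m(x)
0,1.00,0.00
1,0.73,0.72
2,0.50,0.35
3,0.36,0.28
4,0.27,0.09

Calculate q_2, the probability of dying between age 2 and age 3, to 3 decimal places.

0.280

q_2 = (l_2 − l_3) / l_2 = (0.5 − 0.36) / 0.5
     = 0.14 / 0.5 = 0.28 → 0.280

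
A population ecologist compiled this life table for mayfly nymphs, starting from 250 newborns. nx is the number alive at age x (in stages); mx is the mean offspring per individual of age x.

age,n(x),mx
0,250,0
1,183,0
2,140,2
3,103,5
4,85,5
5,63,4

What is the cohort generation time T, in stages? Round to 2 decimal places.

3.44

lx = nx/n0 = nx/250: 1, 0.732, 0.56, 0.412, 0.34, 0.252
lx·mx: 0, 0, 1.12, 2.06, 1.7, 1.008 → R0 = 5.888
x·lx·mx: 0, 0, 2.24, 6.18, 6.8, 5.04 → Σ = 20.26
T = 20.26 / 5.888 = 3.440897… → 3.44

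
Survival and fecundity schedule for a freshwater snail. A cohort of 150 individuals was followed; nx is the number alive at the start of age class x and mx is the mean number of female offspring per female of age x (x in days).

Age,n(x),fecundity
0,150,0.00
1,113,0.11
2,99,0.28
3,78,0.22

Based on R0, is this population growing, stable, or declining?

declining

lx = nx/n0 = nx/150: 1, 0.75333…, 0.66, 0.52
R0 = Σ lx·mx = 0 + 0.082867… + 0.1848 + 0.1144 = 0.382067…
R0 < 1, so the population is declining.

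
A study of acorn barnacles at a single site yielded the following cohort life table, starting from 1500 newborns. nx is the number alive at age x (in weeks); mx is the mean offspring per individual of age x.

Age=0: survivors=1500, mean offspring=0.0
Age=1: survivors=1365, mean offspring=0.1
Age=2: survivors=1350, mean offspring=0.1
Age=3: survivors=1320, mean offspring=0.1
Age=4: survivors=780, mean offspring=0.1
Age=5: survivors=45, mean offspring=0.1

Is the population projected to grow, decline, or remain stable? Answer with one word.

declining

lx = nx/n0 = nx/1500: 1, 0.91, 0.9, 0.88, 0.52, 0.03
R0 = Σ lx·mx = 0 + 0.091 + 0.09 + 0.088 + 0.052 + 0.003 = 0.324
R0 < 1, so the population is declining.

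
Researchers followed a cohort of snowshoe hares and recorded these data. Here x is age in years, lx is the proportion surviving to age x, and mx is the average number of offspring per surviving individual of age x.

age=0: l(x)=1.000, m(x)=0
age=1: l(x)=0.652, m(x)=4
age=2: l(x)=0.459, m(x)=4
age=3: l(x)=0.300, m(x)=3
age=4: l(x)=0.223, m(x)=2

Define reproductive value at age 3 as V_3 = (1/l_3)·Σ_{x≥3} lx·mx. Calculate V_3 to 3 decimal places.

4.487

lx·mx for x ≥ 3: 0.9, 0.446 → sum = 1.346
V_3 = 1.346 / l_3 = 1.346 / 0.3 = 4.486667… → 4.487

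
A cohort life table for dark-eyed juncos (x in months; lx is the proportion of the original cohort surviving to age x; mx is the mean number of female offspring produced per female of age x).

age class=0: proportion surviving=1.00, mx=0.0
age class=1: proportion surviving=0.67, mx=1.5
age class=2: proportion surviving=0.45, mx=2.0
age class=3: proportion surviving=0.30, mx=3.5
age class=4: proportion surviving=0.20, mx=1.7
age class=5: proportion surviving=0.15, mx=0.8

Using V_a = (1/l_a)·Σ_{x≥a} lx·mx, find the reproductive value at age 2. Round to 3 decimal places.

5.356

lx·mx for x ≥ 2: 0.9, 1.05, 0.34, 0.12 → sum = 2.41
V_2 = 2.41 / l_2 = 2.41 / 0.45 = 5.355556… → 5.356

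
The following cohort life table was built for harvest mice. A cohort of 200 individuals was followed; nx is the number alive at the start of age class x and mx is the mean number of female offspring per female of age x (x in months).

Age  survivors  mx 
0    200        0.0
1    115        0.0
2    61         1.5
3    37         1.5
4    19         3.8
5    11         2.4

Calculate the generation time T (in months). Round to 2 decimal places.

3.14

lx = nx/n0 = nx/200: 1, 0.575, 0.305, 0.185, 0.095, 0.055
lx·mx: 0, 0, 0.4575, 0.2775, 0.361, 0.132 → R0 = 1.228
x·lx·mx: 0, 0, 0.915, 0.8325, 1.444, 0.66 → Σ = 3.8515
T = 3.8515 / 1.228 = 3.136401… → 3.14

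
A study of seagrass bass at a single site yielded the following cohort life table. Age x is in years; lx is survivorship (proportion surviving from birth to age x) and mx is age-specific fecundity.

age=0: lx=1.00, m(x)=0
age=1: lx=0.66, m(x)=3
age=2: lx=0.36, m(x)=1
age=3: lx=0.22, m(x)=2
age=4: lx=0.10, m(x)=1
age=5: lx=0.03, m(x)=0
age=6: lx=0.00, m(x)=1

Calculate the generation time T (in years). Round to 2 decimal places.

lx·mx: 0, 1.98, 0.36, 0.44, 0.1, 0, 0 → R0 = 2.88
x·lx·mx: 0, 1.98, 0.72, 1.32, 0.4, 0, 0 → Σ = 4.42
T = 4.42 / 2.88 = 1.534722… → 1.53

1.53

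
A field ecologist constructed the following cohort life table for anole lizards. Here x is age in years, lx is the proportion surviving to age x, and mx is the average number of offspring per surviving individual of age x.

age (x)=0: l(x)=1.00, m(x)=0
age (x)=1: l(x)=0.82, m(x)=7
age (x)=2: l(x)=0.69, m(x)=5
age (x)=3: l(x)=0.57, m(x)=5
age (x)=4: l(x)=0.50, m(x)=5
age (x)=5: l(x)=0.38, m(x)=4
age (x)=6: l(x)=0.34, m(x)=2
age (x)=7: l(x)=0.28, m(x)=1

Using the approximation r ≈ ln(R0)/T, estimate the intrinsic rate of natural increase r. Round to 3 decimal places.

1.076

R0 = Σ lx·mx = 0 + 5.74 + 3.45 + 2.85 + 2.5 + 1.52 + 0.68 + 0.28 = 17.02
Σ x·lx·mx = 44.83; T = 44.83/17.02 = 2.63396…
r ≈ ln(R0)/T = ln(17.02)/2.63396… = 1.07609… → 1.076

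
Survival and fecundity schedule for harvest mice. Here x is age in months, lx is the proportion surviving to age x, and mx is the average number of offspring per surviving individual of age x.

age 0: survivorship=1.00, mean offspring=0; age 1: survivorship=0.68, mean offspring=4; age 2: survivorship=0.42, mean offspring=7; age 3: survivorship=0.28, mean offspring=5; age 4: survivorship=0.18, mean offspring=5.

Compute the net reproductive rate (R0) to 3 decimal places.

7.960

lx·mx by age: 0, 2.72, 2.94, 1.4, 0.9
R0 = Σ lx·mx = 7.96 → 7.960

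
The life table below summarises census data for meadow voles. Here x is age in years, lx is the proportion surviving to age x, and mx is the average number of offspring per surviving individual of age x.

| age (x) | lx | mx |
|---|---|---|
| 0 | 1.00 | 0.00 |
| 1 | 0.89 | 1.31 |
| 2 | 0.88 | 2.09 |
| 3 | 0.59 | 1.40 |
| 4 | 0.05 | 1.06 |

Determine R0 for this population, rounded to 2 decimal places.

3.88

lx·mx by age: 0, 1.1659, 1.8392, 0.826, 0.053
R0 = Σ lx·mx = 3.8841 → 3.88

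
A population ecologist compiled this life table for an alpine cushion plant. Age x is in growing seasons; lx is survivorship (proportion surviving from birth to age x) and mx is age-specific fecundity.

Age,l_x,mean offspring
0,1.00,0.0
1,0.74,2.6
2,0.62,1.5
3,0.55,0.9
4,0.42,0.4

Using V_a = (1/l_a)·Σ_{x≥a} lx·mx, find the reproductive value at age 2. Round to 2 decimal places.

2.57

lx·mx for x ≥ 2: 0.93, 0.495, 0.168 → sum = 1.593
V_2 = 1.593 / l_2 = 1.593 / 0.62 = 2.569355… → 2.57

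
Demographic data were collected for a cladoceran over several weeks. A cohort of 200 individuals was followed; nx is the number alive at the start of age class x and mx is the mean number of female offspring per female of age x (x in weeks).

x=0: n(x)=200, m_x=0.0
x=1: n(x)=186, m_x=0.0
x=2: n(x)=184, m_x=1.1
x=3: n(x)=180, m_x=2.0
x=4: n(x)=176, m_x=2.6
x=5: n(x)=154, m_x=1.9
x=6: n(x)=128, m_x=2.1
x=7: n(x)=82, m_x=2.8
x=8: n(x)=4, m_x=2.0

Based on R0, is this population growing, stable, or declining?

lx = nx/n0 = nx/200: 1, 0.93, 0.92, 0.9, 0.88, 0.77, 0.64, 0.41, 0.02
R0 = Σ lx·mx = 0 + 0 + 1.012 + 1.8 + 2.288 + 1.463 + 1.344 + 1.148 + 0.04 = 9.095
R0 > 1, so the population is growing.

growing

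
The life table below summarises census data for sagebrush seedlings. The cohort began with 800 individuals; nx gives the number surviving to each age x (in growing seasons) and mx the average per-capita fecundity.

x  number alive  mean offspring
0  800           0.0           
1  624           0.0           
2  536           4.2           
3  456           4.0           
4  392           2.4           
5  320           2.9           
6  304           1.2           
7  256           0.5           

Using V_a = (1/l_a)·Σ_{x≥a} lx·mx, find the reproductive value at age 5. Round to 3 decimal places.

lx = nx/n0 = nx/800: 1, 0.78, 0.67, 0.57, 0.49, 0.4, 0.38, 0.32
lx·mx for x ≥ 5: 1.16, 0.456, 0.16 → sum = 1.776
V_5 = 1.776 / l_5 = 1.776 / 0.4 = 4.44 → 4.440

4.440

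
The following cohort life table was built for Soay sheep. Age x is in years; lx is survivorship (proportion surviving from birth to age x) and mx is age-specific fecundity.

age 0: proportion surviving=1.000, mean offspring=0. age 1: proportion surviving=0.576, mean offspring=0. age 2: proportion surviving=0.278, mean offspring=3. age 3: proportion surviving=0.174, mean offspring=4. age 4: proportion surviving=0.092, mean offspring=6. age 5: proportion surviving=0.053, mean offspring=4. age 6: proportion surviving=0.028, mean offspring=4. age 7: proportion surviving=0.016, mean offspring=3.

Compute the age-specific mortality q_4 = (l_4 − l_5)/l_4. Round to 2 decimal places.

q_4 = (l_4 − l_5) / l_4 = (0.092 − 0.053) / 0.092
     = 0.039 / 0.092 = 0.423913… → 0.42

0.42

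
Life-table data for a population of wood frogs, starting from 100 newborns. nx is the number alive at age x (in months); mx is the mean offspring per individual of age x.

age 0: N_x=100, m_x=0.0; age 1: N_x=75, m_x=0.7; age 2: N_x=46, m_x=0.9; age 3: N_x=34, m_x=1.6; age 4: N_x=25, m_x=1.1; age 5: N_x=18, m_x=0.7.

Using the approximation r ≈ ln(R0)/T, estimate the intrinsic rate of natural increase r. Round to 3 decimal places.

lx = nx/n0 = nx/100: 1, 0.75, 0.46, 0.34, 0.25, 0.18
R0 = Σ lx·mx = 0 + 0.525 + 0.414 + 0.544 + 0.275 + 0.126 = 1.884
Σ x·lx·mx = 4.715; T = 4.715/1.884 = 2.50265…
r ≈ ln(R0)/T = ln(1.884)/2.50265… = 0.25309… → 0.253

0.253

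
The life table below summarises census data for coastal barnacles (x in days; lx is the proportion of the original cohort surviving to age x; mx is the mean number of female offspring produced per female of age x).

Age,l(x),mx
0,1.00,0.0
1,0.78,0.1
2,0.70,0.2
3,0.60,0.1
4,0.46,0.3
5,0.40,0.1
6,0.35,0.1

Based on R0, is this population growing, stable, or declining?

declining

R0 = Σ lx·mx = 0 + 0.078 + 0.14 + 0.06 + 0.138 + 0.04 + 0.035 = 0.491
R0 < 1, so the population is declining.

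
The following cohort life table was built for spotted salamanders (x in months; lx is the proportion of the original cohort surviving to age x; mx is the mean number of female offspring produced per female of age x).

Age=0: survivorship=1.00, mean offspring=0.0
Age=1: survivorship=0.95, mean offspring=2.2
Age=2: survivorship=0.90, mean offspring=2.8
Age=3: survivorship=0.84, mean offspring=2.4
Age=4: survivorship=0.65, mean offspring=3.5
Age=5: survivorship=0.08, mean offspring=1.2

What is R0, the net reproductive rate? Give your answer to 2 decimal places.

9.00

lx·mx by age: 0, 2.09, 2.52, 2.016, 2.275, 0.096
R0 = Σ lx·mx = 8.997 → 9.00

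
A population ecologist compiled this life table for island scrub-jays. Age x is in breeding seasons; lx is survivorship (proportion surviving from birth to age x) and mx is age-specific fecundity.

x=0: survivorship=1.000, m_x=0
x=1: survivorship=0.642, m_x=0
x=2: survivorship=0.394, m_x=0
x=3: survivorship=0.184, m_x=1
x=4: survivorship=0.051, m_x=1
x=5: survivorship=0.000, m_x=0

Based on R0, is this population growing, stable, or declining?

R0 = Σ lx·mx = 0 + 0 + 0 + 0.184 + 0.051 + 0 = 0.235
R0 < 1, so the population is declining.

declining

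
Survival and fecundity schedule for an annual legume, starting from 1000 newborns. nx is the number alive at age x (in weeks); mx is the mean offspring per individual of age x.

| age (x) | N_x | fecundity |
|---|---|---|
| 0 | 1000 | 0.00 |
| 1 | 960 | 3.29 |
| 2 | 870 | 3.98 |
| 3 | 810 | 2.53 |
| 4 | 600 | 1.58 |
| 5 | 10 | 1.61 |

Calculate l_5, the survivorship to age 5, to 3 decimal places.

0.010

l_5 = n_5/n_0 = 10/1000 = 0.01 → 0.010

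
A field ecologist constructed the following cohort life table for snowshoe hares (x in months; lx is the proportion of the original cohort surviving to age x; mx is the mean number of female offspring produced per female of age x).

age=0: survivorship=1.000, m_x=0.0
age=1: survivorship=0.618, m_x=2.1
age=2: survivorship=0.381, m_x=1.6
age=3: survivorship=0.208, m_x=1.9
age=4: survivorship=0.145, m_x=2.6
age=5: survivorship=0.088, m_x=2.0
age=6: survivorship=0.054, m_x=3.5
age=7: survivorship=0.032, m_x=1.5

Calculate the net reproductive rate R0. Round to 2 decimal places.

3.09

lx·mx by age: 0, 1.2978, 0.6096, 0.3952, 0.377, 0.176, 0.189, 0.048
R0 = Σ lx·mx = 3.0926 → 3.09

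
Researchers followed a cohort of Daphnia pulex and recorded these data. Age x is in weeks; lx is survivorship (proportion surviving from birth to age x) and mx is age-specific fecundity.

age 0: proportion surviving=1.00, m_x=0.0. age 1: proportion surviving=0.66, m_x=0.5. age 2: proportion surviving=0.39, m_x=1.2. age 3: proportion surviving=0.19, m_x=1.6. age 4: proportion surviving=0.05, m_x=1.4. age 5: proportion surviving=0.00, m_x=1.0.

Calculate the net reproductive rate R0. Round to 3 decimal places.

lx·mx by age: 0, 0.33, 0.468, 0.304, 0.07, 0
R0 = Σ lx·mx = 1.172 → 1.172

1.172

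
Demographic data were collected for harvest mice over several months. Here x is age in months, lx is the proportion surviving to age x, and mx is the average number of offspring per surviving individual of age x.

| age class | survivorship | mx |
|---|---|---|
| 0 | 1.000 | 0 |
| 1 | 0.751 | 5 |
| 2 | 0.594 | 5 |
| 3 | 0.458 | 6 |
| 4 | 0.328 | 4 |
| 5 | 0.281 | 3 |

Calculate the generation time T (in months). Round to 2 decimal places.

2.36

lx·mx: 0, 3.755, 2.97, 2.748, 1.312, 0.843 → R0 = 11.628
x·lx·mx: 0, 3.755, 5.94, 8.244, 5.248, 4.215 → Σ = 27.402
T = 27.402 / 11.628 = 2.356553… → 2.36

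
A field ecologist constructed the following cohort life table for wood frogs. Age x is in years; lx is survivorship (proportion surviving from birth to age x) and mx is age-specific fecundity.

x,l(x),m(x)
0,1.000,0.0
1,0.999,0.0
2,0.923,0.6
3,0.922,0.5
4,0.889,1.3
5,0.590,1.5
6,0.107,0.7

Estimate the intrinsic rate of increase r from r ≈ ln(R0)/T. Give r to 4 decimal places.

0.2980

R0 = Σ lx·mx = 0 + 0 + 0.5538 + 0.461 + 1.1557 + 0.885 + 0.0749 = 3.1304
Σ x·lx·mx = 11.9878; T = 11.9878/3.1304 = 3.82948…
r ≈ ln(R0)/T = ln(3.1304)/3.82948… = 0.297994… → 0.2980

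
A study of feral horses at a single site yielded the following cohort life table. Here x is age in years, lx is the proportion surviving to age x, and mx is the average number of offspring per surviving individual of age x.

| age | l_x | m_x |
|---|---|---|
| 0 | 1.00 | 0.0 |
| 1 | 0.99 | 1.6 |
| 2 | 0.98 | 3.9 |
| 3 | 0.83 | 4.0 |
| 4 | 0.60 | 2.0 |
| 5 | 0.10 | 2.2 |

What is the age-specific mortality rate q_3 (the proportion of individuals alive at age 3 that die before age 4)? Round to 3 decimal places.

q_3 = (l_3 − l_4) / l_3 = (0.83 − 0.6) / 0.83
     = 0.23 / 0.83 = 0.277108… → 0.277

0.277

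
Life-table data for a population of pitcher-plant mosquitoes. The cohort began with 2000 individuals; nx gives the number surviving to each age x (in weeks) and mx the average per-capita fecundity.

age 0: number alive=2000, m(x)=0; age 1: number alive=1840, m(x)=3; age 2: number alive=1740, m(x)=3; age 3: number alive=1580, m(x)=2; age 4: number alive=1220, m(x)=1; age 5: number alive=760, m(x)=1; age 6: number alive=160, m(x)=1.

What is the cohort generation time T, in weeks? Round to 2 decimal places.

lx = nx/n0 = nx/2000: 1, 0.92, 0.87, 0.79, 0.61, 0.38, 0.08
lx·mx: 0, 2.76, 2.61, 1.58, 0.61, 0.38, 0.08 → R0 = 8.02
x·lx·mx: 0, 2.76, 5.22, 4.74, 2.44, 1.9, 0.48 → Σ = 17.54
T = 17.54 / 8.02 = 2.187032… → 2.19

2.19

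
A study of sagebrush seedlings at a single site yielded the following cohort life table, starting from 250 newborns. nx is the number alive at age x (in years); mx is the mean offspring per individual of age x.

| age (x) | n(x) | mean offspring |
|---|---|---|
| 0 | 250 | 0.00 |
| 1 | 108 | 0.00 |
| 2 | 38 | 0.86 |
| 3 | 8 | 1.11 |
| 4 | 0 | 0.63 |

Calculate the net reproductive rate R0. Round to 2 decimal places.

lx = nx/n0 = nx/250: 1, 0.432, 0.152, 0.032, 0
lx·mx by age: 0, 0, 0.13072, 0.03552, 0
R0 = Σ lx·mx = 0.16624 → 0.17

0.17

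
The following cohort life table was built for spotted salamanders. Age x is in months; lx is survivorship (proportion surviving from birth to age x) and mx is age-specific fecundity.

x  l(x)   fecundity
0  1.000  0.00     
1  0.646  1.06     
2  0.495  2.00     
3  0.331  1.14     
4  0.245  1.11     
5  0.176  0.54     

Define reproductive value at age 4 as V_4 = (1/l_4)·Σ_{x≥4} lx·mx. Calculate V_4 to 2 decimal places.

lx·mx for x ≥ 4: 0.27195, 0.09504 → sum = 0.36699
V_4 = 0.36699 / l_4 = 0.36699 / 0.245 = 1.497918… → 1.50

1.50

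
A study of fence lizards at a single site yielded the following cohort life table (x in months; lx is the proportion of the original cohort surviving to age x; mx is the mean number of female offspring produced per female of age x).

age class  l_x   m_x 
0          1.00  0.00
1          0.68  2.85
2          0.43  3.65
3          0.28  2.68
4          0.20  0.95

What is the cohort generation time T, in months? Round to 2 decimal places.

1.82

lx·mx: 0, 1.938, 1.5695, 0.7504, 0.19 → R0 = 4.4479
x·lx·mx: 0, 1.938, 3.139, 2.2512, 0.76 → Σ = 8.0882
T = 8.0882 / 4.4479 = 1.818431… → 1.82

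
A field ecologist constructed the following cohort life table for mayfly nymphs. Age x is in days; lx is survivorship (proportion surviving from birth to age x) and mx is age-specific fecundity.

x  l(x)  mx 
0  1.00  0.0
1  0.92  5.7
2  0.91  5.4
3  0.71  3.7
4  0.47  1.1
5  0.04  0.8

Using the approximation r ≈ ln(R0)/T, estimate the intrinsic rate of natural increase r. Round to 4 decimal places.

1.3716

R0 = Σ lx·mx = 0 + 5.244 + 4.914 + 2.627 + 0.517 + 0.032 = 13.334
Σ x·lx·mx = 25.181; T = 25.181/13.334 = 1.88848…
r ≈ ln(R0)/T = ln(13.334)/1.88848… = 1.371641… → 1.3716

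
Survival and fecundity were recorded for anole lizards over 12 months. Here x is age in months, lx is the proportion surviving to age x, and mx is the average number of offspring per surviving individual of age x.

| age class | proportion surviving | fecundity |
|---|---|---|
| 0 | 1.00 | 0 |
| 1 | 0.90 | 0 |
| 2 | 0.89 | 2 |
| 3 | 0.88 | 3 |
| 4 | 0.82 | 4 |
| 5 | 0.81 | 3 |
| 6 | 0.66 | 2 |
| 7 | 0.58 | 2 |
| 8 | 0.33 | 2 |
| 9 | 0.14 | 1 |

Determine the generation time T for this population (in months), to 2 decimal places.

lx·mx: 0, 0, 1.78, 2.64, 3.28, 2.43, 1.32, 1.16, 0.66, 0.14 → R0 = 13.41
x·lx·mx: 0, 0, 3.56, 7.92, 13.12, 12.15, 7.92, 8.12, 5.28, 1.26 → Σ = 59.33
T = 59.33 / 13.41 = 4.42431… → 4.42

4.42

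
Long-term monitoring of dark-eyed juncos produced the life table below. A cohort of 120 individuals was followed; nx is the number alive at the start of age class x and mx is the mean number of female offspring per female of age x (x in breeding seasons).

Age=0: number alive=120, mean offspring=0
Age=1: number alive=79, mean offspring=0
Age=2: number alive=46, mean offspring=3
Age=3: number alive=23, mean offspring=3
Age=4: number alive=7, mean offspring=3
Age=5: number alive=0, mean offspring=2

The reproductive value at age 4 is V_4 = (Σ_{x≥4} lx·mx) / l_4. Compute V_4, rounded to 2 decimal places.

3.00

lx = nx/n0 = nx/120: 1, 0.65833…, 0.38333…, 0.19167…, 0.05833…, 0
lx·mx for x ≥ 4: 0.175…, 0 → sum = 0.175…
V_4 = 0.175… / l_4 = 0.175… / 0.058333… = 3… → 3.00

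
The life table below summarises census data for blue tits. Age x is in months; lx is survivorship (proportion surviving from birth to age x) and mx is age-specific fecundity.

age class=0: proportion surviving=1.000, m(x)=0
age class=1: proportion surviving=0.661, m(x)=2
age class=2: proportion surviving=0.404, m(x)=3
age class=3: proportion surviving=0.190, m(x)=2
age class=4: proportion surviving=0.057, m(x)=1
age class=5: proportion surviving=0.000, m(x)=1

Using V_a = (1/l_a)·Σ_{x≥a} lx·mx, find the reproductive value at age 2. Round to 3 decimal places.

4.082

lx·mx for x ≥ 2: 1.212, 0.38, 0.057, 0 → sum = 1.649
V_2 = 1.649 / l_2 = 1.649 / 0.404 = 4.081683… → 4.082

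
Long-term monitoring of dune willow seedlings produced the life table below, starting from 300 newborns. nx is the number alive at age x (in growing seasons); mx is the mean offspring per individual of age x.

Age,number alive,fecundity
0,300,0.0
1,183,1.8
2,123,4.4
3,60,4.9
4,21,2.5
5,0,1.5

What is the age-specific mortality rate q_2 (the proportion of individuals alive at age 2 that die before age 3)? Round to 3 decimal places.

0.512

lx = nx/n0 = nx/300: 1, 0.61, 0.41, 0.2, 0.07, 0
q_2 = (l_2 − l_3) / l_2 = (0.41 − 0.2) / 0.41
     = 0.21 / 0.41 = 0.512195… → 0.512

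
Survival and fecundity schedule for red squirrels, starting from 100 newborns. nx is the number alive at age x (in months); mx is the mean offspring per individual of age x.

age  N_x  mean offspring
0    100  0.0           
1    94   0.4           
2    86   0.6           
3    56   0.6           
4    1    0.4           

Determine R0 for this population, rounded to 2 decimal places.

1.23

lx = nx/n0 = nx/100: 1, 0.94, 0.86, 0.56, 0.01
lx·mx by age: 0, 0.376, 0.516, 0.336, 0.004
R0 = Σ lx·mx = 1.232 → 1.23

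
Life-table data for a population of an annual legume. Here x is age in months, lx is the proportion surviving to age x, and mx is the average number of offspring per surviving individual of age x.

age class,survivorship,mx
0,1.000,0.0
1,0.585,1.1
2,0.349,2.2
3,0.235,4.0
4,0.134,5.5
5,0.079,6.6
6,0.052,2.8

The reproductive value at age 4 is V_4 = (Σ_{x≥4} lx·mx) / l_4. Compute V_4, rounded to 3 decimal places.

10.478

lx·mx for x ≥ 4: 0.737, 0.5214, 0.1456 → sum = 1.404
V_4 = 1.404 / l_4 = 1.404 / 0.134 = 10.477612… → 10.478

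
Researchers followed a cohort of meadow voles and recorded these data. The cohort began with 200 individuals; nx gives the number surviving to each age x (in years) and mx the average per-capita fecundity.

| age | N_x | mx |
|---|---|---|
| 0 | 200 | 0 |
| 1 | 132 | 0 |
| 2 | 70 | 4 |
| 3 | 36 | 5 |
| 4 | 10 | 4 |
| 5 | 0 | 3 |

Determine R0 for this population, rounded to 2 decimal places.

lx = nx/n0 = nx/200: 1, 0.66, 0.35, 0.18, 0.05, 0
lx·mx by age: 0, 0, 1.4, 0.9, 0.2, 0
R0 = Σ lx·mx = 2.5 → 2.50

2.50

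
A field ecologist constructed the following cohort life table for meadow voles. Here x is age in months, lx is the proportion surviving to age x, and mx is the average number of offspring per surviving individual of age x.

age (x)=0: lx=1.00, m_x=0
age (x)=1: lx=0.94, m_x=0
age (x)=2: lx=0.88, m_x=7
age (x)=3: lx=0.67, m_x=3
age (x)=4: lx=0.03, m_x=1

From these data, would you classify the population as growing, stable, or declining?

R0 = Σ lx·mx = 0 + 0 + 6.16 + 2.01 + 0.03 = 8.2
R0 > 1, so the population is growing.

growing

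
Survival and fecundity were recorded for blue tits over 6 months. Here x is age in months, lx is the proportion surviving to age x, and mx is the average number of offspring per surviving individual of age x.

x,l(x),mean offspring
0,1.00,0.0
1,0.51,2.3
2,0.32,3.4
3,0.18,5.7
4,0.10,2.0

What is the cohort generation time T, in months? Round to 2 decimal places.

lx·mx: 0, 1.173, 1.088, 1.026, 0.2 → R0 = 3.487
x·lx·mx: 0, 1.173, 2.176, 3.078, 0.8 → Σ = 7.227
T = 7.227 / 3.487 = 2.072555… → 2.07

2.07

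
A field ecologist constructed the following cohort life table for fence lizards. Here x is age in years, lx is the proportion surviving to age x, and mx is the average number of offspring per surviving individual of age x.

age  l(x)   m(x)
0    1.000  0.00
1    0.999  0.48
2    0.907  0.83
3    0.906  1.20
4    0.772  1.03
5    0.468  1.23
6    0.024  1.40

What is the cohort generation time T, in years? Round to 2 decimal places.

3.09

lx·mx: 0, 0.47952, 0.75281, 1.0872, 0.79516, 0.57564, 0.0336 → R0 = 3.72393
x·lx·mx: 0, 0.47952, 1.50562, 3.2616, 3.18064, 2.8782, 0.2016 → Σ = 11.50718
T = 11.50718 / 3.72393 = 3.090063… → 3.09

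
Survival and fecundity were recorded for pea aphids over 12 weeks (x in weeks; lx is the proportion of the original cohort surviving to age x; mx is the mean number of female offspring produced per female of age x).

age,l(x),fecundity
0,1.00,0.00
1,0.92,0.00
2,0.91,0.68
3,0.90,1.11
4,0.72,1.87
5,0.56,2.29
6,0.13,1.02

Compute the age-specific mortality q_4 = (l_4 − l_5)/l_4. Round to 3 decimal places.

0.222

q_4 = (l_4 − l_5) / l_4 = (0.72 − 0.56) / 0.72
     = 0.16 / 0.72 = 0.222222… → 0.222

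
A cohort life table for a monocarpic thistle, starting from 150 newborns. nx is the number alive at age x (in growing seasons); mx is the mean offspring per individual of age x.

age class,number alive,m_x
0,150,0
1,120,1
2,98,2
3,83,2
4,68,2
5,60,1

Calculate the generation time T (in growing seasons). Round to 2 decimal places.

lx = nx/n0 = nx/150: 1, 0.8, 0.65333…, 0.55333…, 0.45333…, 0.4
lx·mx: 0, 0.8, 1.306667…, 1.106667…, 0.906667…, 0.4 → R0 = 4.52…
x·lx·mx: 0, 0.8, 2.613333…, 3.32…, 3.626667…, 2 → Σ = 12.36…
T = 12.36… / 4.52… = 2.734513… → 2.73

2.73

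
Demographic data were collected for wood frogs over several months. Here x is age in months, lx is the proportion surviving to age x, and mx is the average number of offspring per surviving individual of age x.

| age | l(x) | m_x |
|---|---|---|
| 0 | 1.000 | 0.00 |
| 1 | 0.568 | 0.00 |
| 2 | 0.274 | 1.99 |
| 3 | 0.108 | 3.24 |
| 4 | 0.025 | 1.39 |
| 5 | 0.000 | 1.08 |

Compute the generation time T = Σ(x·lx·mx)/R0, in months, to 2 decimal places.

2.45

lx·mx: 0, 0, 0.54526, 0.34992, 0.03475, 0 → R0 = 0.92993
x·lx·mx: 0, 0, 1.09052, 1.04976, 0.139, 0 → Σ = 2.27928
T = 2.27928 / 0.92993 = 2.451023… → 2.45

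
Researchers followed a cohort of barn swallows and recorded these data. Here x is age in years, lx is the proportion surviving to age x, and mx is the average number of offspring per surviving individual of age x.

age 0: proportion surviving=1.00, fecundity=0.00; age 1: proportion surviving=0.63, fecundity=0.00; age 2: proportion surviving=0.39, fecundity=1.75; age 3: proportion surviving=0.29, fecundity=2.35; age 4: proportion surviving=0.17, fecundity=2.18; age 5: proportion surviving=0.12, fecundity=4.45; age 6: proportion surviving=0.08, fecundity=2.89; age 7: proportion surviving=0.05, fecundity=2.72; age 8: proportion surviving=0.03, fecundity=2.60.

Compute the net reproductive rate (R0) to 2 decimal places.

lx·mx by age: 0, 0, 0.6825, 0.6815, 0.3706, 0.534, 0.2312, 0.136, 0.078
R0 = Σ lx·mx = 2.7138 → 2.71

2.71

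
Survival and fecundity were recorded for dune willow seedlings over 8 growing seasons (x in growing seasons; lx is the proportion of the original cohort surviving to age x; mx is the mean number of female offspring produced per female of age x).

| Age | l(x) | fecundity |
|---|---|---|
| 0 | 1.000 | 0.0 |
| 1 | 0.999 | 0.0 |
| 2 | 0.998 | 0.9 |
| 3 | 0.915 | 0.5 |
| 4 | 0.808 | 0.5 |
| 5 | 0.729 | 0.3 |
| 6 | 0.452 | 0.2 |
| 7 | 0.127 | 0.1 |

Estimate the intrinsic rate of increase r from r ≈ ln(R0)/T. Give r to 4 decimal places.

R0 = Σ lx·mx = 0 + 0 + 0.8982 + 0.4575 + 0.404 + 0.2187 + 0.0904 + 0.0127 = 2.0815
Σ x·lx·mx = 6.5097; T = 6.5097/2.0815 = 3.12741…
r ≈ ln(R0)/T = ln(2.0815)/3.12741… = 0.234408… → 0.2344

0.2344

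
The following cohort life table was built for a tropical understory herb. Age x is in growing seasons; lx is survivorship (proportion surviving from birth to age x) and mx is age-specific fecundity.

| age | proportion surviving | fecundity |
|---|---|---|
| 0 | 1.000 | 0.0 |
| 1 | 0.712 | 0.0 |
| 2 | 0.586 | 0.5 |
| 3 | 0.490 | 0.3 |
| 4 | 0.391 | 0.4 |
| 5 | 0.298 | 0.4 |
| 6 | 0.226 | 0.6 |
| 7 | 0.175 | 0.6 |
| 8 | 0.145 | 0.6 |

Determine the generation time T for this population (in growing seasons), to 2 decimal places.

lx·mx: 0, 0, 0.293, 0.147, 0.1564, 0.1192, 0.1356, 0.105, 0.087 → R0 = 1.0432
x·lx·mx: 0, 0, 0.586, 0.441, 0.6256, 0.596, 0.8136, 0.735, 0.696 → Σ = 4.4932
T = 4.4932 / 1.0432 = 4.307132… → 4.31

4.31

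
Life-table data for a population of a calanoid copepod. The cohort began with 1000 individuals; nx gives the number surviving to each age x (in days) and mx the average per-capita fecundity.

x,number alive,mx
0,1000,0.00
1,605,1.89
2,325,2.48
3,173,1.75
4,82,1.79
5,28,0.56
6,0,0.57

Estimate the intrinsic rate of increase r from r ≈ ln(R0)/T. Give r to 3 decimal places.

lx = nx/n0 = nx/1000: 1, 0.605, 0.325, 0.173, 0.082, 0.028, 0
R0 = Σ lx·mx = 0 + 1.14345 + 0.806 + 0.30275 + 0.14678 + 0.01568 + 0 = 2.41466
Σ x·lx·mx = 4.32922; T = 4.32922/2.41466 = 1.79289…
r ≈ ln(R0)/T = ln(2.41466)/1.79289… = 0.4917… → 0.492

0.492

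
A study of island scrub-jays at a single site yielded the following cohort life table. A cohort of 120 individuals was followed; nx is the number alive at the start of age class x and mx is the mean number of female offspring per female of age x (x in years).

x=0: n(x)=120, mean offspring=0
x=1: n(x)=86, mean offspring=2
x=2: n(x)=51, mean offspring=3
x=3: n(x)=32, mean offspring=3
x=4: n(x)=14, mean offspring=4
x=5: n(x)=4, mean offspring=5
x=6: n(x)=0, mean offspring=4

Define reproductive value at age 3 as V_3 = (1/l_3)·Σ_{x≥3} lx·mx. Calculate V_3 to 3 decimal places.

5.375

lx = nx/n0 = nx/120: 1, 0.71667…, 0.425, 0.26667…, 0.11667…, 0.03333…, 0
lx·mx for x ≥ 3: 0.8…, 0.466667…, 0.166667…, 0 → sum = 1.433333…
V_3 = 1.433333… / l_3 = 1.433333… / 0.266667… = 5.375… → 5.375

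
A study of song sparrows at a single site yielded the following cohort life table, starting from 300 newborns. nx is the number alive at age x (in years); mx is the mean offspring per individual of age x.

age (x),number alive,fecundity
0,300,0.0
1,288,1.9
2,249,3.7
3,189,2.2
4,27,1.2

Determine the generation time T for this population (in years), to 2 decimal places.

lx = nx/n0 = nx/300: 1, 0.96, 0.83, 0.63, 0.09
lx·mx: 0, 1.824, 3.071, 1.386, 0.108 → R0 = 6.389
x·lx·mx: 0, 1.824, 6.142, 4.158, 0.432 → Σ = 12.556
T = 12.556 / 6.389 = 1.965253… → 1.97

1.97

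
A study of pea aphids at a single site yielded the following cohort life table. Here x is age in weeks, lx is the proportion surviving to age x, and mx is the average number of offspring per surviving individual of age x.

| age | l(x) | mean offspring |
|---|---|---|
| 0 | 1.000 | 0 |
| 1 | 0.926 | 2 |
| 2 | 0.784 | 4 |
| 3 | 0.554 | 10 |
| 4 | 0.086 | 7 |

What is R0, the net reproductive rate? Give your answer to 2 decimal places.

lx·mx by age: 0, 1.852, 3.136, 5.54, 0.602
R0 = Σ lx·mx = 11.13 → 11.13

11.13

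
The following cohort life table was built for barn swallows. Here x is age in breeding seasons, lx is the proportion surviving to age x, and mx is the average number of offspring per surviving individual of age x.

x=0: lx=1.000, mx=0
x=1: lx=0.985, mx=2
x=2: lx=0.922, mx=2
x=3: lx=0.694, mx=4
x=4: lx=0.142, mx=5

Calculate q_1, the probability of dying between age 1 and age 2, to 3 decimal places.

0.064

q_1 = (l_1 − l_2) / l_1 = (0.985 − 0.922) / 0.985
     = 0.063 / 0.985 = 0.063959… → 0.064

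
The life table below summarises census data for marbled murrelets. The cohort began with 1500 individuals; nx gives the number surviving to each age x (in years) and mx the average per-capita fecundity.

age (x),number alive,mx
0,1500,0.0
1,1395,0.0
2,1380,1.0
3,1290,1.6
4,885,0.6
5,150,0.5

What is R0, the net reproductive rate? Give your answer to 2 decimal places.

lx = nx/n0 = nx/1500: 1, 0.93, 0.92, 0.86, 0.59, 0.1
lx·mx by age: 0, 0, 0.92, 1.376, 0.354, 0.05
R0 = Σ lx·mx = 2.7 → 2.70

2.70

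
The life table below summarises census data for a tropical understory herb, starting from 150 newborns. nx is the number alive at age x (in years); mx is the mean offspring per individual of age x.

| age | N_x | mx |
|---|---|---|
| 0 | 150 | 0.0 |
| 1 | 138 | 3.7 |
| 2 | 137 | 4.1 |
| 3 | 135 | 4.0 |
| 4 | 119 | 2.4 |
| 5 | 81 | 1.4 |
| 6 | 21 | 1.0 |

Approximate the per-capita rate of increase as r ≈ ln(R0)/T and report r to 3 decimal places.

lx = nx/n0 = nx/150: 1, 0.92, 0.91333…, 0.9, 0.79333…, 0.54, 0.14
R0 = Σ lx·mx = 0 + 3.404 + 3.74467… + 3.6 + 1.904… + 0.756 + 0.14 = 13.548667…
Σ x·lx·mx = 33.929333…; T = 33.929333…/13.548667… = 2.50426…
r ≈ ln(R0)/T = ln(13.548667…)/2.50426… = 1.04074… → 1.041

1.041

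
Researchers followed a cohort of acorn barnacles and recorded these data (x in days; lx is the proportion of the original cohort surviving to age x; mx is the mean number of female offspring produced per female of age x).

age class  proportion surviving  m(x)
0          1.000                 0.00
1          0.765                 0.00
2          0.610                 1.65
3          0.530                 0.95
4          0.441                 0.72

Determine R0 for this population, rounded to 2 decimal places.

1.83

lx·mx by age: 0, 0, 1.0065, 0.5035, 0.31752
R0 = Σ lx·mx = 1.82752 → 1.83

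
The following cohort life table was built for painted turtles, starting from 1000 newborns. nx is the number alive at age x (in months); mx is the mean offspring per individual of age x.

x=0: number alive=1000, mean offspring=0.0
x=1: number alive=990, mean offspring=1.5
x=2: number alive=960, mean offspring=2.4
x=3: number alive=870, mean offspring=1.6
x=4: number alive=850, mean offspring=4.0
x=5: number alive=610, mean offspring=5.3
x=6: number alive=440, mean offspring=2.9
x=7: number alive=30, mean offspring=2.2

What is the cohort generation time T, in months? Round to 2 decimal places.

3.66

lx = nx/n0 = nx/1000: 1, 0.99, 0.96, 0.87, 0.85, 0.61, 0.44, 0.03
lx·mx: 0, 1.485, 2.304, 1.392, 3.4, 3.233, 1.276, 0.066 → R0 = 13.156
x·lx·mx: 0, 1.485, 4.608, 4.176, 13.6, 16.165, 7.656, 0.462 → Σ = 48.152
T = 48.152 / 13.156 = 3.660079… → 3.66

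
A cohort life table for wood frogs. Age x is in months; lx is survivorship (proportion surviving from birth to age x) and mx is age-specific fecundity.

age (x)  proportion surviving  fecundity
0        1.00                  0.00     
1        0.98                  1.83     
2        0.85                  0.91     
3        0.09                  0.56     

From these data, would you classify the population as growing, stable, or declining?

growing

R0 = Σ lx·mx = 0 + 1.7934 + 0.7735 + 0.0504 = 2.6173
R0 > 1, so the population is growing.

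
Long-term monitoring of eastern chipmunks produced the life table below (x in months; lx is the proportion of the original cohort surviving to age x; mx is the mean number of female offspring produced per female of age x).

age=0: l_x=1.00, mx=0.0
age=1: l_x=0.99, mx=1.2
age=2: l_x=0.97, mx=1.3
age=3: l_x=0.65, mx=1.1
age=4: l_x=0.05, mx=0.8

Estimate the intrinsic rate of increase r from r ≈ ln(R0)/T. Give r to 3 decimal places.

R0 = Σ lx·mx = 0 + 1.188 + 1.261 + 0.715 + 0.04 = 3.204
Σ x·lx·mx = 6.015; T = 6.015/3.204 = 1.87734…
r ≈ ln(R0)/T = ln(3.204)/1.87734… = 0.62024… → 0.620

0.620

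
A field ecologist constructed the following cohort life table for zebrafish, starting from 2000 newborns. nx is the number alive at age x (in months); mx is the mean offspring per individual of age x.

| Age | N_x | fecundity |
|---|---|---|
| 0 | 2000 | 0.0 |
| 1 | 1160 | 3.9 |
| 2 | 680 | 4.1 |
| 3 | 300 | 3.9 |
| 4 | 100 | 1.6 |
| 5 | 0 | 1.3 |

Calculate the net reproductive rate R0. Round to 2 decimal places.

4.32

lx = nx/n0 = nx/2000: 1, 0.58, 0.34, 0.15, 0.05, 0
lx·mx by age: 0, 2.262, 1.394, 0.585, 0.08, 0
R0 = Σ lx·mx = 4.321 → 4.32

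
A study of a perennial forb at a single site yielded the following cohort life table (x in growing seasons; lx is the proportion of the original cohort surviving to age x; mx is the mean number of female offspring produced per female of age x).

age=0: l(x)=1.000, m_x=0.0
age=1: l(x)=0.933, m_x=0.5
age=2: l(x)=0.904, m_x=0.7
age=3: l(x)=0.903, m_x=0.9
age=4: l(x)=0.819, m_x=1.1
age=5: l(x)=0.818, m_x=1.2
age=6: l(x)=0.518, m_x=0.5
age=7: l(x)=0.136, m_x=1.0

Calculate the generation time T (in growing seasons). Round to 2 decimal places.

lx·mx: 0, 0.4665, 0.6328, 0.8127, 0.9009, 0.9816, 0.259, 0.136 → R0 = 4.1895
x·lx·mx: 0, 0.4665, 1.2656, 2.4381, 3.6036, 4.908, 1.554, 0.952 → Σ = 15.1878
T = 15.1878 / 4.1895 = 3.625206… → 3.63

3.63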